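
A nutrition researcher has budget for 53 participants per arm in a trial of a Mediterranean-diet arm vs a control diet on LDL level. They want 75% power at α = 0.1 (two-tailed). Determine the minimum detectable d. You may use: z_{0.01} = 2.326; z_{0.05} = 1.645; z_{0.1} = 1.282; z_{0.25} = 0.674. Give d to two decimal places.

d_min ≈ 0.45

For two independent groups of n = 53 each: d_min = (z_{α/2} + z_β)·√(2/n).
z-sum = 1.645 + 0.674 = 2.319.
d_min = 2.319 × √(2/53) = 2.319 × 0.1943 = 0.450.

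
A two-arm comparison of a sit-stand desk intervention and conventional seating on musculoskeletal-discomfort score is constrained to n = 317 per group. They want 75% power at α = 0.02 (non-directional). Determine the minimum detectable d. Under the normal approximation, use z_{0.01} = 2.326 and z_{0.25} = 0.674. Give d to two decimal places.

For two independent groups of n = 317 each: d_min = (z_{α/2} + z_β)·√(2/n).
z-sum = 2.326 + 0.674 = 3.000.
d_min = 3.000 × √(2/317) = 3.000 × 0.0794 = 0.238.

d_min ≈ 0.24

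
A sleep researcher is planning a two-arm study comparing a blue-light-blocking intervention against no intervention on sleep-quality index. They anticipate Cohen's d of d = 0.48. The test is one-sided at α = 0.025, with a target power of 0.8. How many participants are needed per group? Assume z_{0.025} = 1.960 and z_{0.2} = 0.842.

For two independent groups with equal n: n = 2·((z_{α} + z_β) / d)².
z_{α} + z_β = 1.960 + 0.842 = 2.802.
n = 2 × (2.802 / 0.48)² = 2 × 5.838² = 2 × 34.08 = 68.2.
Round up to the next whole participant.

n = 69 per group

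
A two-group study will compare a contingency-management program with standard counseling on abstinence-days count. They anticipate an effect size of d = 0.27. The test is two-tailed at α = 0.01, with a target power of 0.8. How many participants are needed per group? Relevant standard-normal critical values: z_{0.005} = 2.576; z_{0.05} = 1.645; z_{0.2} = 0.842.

n = 321 per group

For two independent groups with equal n: n = 2·((z_{α/2} + z_β) / d)².
z_{α/2} + z_β = 2.576 + 0.842 = 3.418.
n = 2 × (3.418 / 0.27)² = 2 × 12.659² = 2 × 160.26 = 320.5.
Round up to the next whole participant.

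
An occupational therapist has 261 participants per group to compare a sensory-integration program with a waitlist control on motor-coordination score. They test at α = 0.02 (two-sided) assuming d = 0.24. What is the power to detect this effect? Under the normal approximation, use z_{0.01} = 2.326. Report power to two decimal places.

power ≈ 0.66

For two equal groups, power = Φ(d·√(n/2) − z_{α/2}).
d·√(n/2) = 0.24 × √(261/2) = 0.24 × 11.424 = 2.742.
z_β = 2.742 − 2.326 = 0.416.
Power = Φ(0.416) = 0.661.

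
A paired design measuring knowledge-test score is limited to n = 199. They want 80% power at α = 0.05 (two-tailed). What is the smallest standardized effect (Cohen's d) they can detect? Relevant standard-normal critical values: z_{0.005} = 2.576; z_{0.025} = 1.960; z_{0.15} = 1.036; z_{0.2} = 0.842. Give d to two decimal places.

For a single sample (or paired design) of n = 199: d_min = (z_{α/2} + z_β)/√n.
z-sum = 1.960 + 0.842 = 2.802.
d_min = 2.802 / √199 = 2.802 / 14.107 = 0.199.

d_min ≈ 0.20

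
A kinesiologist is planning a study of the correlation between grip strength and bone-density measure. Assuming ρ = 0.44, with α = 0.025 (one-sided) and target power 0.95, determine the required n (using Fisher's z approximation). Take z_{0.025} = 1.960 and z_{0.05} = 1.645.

Fisher's z: C = ½·ln((1+r)/(1−r)) = ½·ln(2.5714) = 0.4722.
n = ((z_{α} + z_β)/C)² + 3.
(1.960 + 1.645) / 0.4722 = 3.605 / 0.4722 = 7.634.
n = 7.634² + 3 = 58.29 + 3 = 61.3.
Round up.

n = 62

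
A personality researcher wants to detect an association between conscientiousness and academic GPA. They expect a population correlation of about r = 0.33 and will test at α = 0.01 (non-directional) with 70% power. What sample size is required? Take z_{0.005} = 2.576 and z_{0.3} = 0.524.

n = 85

Fisher's z: C = ½·ln((1+r)/(1−r)) = ½·ln(1.9851) = 0.3428.
n = ((z_{α/2} + z_β)/C)² + 3.
(2.576 + 0.524) / 0.3428 = 3.100 / 0.3428 = 9.043.
n = 9.043² + 3 = 81.78 + 3 = 84.8.
Round up.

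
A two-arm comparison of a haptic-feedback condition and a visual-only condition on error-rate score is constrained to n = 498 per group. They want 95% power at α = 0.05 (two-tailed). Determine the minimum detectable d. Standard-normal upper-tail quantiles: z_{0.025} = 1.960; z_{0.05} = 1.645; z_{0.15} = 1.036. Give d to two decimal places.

d_min ≈ 0.23

For two independent groups of n = 498 each: d_min = (z_{α/2} + z_β)·√(2/n).
z-sum = 1.960 + 1.645 = 3.605.
d_min = 3.605 × √(2/498) = 3.605 × 0.0634 = 0.228.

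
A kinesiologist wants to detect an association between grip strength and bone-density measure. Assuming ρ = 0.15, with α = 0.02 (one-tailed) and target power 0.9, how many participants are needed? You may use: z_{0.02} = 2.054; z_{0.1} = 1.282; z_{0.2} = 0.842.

n = 491

Fisher's z: C = ½·ln((1+r)/(1−r)) = ½·ln(1.3529) = 0.1511.
n = ((z_{α} + z_β)/C)² + 3.
(2.054 + 1.282) / 0.1511 = 3.336 / 0.1511 = 22.078.
n = 22.078² + 3 = 487.44 + 3 = 490.4.
Round up.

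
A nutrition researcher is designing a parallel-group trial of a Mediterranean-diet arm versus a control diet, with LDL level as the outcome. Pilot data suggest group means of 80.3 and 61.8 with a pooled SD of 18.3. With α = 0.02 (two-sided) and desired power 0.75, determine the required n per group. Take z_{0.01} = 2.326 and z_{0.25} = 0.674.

n = 18 per group

Cohen's d = |M₁ − M₂| / SD_pooled = |80.3 − 61.8| / 18.3 = 18.5 / 18.3 = 1.011.
For two independent groups with equal n: n = 2·((z_{α/2} + z_β) / d)².
z_{α/2} + z_β = 2.326 + 0.674 = 3.000.
n = 2 × (3.000 / 1.011)² = 2 × 2.967² = 2 × 8.81 = 17.6.
Round up to the next whole participant.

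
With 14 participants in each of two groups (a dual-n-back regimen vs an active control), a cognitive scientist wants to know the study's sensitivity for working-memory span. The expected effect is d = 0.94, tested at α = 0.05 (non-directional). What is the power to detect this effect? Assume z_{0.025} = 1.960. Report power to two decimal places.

For two equal groups, power = Φ(d·√(n/2) − z_{α/2}).
d·√(n/2) = 0.94 × √(14/2) = 0.94 × 2.646 = 2.487.
z_β = 2.487 − 1.960 = 0.527.
Power = Φ(0.527) = 0.701.

power ≈ 0.70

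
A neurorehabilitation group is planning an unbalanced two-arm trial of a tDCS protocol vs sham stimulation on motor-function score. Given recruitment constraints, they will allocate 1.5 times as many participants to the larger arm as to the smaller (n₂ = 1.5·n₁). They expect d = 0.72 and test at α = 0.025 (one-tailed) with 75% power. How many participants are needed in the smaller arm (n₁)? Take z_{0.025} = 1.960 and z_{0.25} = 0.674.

With allocation ratio k = n₂/n₁ = 1.5, Var(x̄₁−x̄₂) = σ²(1/n₁ + 1/(k·n₁)) = σ²·(k+1)/(k·n₁).
So n₁ = (1 + 1/k)·((z_{α} + z_β)/d)² = 1.667 × (2.634/0.72)².
n₁ = 1.667 × 13.38 = 22.3.
Round up: n₁ = 23, giving n₂ = ⌈1.5 × 23⌉ = ⌈34.5⌉ = 35.

n₁ = 23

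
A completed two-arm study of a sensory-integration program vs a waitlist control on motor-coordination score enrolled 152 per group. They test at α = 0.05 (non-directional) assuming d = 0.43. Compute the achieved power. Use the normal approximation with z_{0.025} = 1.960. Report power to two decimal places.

power ≈ 0.96

For two equal groups, power = Φ(d·√(n/2) − z_{α/2}).
d·√(n/2) = 0.43 × √(152/2) = 0.43 × 8.718 = 3.749.
z_β = 3.749 − 1.960 = 1.789.
Power = Φ(1.789) = 0.963.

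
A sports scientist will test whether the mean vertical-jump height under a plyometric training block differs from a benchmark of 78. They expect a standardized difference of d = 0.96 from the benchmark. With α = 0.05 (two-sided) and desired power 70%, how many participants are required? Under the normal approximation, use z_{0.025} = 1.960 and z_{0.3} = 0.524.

For a one-sample test: n = ((z_{α/2} + z_β) / d)².
z_{α/2} + z_β = 1.960 + 0.524 = 2.484.
n = (2.484 / 0.96)² = 2.587² = 6.70.
Round up.

n = 7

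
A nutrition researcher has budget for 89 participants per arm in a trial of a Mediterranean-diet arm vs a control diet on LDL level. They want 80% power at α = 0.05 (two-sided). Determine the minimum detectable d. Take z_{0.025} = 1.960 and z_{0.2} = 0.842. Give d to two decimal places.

For two independent groups of n = 89 each: d_min = (z_{α/2} + z_β)·√(2/n).
z-sum = 1.960 + 0.842 = 2.802.
d_min = 2.802 × √(2/89) = 2.802 × 0.1499 = 0.420.

d_min ≈ 0.42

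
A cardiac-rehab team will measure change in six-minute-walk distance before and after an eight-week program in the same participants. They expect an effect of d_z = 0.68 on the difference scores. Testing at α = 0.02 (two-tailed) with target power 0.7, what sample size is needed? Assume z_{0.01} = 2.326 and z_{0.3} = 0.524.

For a paired (one-sample on differences) test: n = ((z_{α/2} + z_β) / d)².
z_{α/2} + z_β = 2.326 + 0.524 = 2.850.
n = (2.850 / 0.68)² = 4.191² = 17.57.
Round up.

n = 18 pairs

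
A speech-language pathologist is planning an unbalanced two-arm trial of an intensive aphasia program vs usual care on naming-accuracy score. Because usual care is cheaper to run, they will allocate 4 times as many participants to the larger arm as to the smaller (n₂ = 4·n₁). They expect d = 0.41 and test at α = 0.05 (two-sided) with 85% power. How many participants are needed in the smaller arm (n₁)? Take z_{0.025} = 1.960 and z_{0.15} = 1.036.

n₁ = 67

With allocation ratio k = n₂/n₁ = 4, Var(x̄₁−x̄₂) = σ²(1/n₁ + 1/(k·n₁)) = σ²·(k+1)/(k·n₁).
So n₁ = (1 + 1/k)·((z_{α/2} + z_β)/d)² = 1.250 × (2.996/0.41)².
n₁ = 1.250 × 53.40 = 66.7.
Round up: n₁ = 67, giving n₂ = 4 × 67 = 268.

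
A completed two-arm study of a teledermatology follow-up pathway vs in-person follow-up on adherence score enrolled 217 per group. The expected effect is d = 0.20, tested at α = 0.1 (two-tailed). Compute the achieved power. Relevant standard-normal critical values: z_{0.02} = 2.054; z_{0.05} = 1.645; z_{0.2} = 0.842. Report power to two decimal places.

power ≈ 0.67

For two equal groups, power = Φ(d·√(n/2) − z_{α/2}).
d·√(n/2) = 0.20 × √(217/2) = 0.20 × 10.416 = 2.083.
z_β = 2.083 − 1.645 = 0.438.
Power = Φ(0.438) = 0.669.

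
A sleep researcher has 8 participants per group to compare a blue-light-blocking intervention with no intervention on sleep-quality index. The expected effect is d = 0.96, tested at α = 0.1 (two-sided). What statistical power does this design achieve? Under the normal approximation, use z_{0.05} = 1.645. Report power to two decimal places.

For two equal groups, power = Φ(d·√(n/2) − z_{α/2}).
d·√(n/2) = 0.96 × √(8/2) = 0.96 × 2.000 = 1.920.
z_β = 1.920 − 1.645 = 0.275.
Power = Φ(0.275) = 0.608.

power ≈ 0.61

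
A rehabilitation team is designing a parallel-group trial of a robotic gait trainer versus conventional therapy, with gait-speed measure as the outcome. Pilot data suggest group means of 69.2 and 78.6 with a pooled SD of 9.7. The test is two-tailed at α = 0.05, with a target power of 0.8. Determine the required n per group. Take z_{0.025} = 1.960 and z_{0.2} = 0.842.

Cohen's d = |M₁ − M₂| / SD_pooled = |69.2 − 78.6| / 9.7 = 9.4 / 9.7 = 0.969.
For two independent groups with equal n: n = 2·((z_{α/2} + z_β) / d)².
z_{α/2} + z_β = 1.960 + 0.842 = 2.802.
n = 2 × (2.802 / 0.969)² = 2 × 2.892² = 2 × 8.36 = 16.7.
Round up to the next whole participant.

n = 17 per group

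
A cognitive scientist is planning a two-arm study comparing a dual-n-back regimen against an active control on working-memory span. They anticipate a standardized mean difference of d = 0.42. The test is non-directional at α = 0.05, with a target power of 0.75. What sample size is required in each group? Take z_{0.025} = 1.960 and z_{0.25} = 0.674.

n = 79 per group

For two independent groups with equal n: n = 2·((z_{α/2} + z_β) / d)².
z_{α/2} + z_β = 1.960 + 0.674 = 2.634.
n = 2 × (2.634 / 0.42)² = 2 × 6.271² = 2 × 39.33 = 78.7.
Round up to the next whole participant.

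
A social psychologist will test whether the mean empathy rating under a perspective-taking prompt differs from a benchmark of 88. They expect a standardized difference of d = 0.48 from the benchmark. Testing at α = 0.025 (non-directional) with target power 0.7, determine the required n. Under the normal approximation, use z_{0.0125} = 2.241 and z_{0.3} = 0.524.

For a one-sample test: n = ((z_{α/2} + z_β) / d)².
z_{α/2} + z_β = 2.241 + 0.524 = 2.765.
n = (2.765 / 0.48)² = 5.760² = 33.18.
Round up.

n = 34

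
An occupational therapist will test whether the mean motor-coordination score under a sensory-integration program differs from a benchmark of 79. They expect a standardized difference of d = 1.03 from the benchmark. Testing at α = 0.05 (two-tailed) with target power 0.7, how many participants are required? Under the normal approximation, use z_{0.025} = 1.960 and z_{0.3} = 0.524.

For a one-sample test: n = ((z_{α/2} + z_β) / d)².
z_{α/2} + z_β = 1.960 + 0.524 = 2.484.
n = (2.484 / 1.03)² = 2.412² = 5.82.
Round up.

n = 6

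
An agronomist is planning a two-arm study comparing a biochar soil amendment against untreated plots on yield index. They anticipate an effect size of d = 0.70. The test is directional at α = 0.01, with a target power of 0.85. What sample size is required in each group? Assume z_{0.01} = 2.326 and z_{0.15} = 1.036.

n = 47 per group

For two independent groups with equal n: n = 2·((z_{α} + z_β) / d)².
z_{α} + z_β = 2.326 + 1.036 = 3.362.
n = 2 × (3.362 / 0.70)² = 2 × 4.803² = 2 × 23.07 = 46.1.
Round up to the next whole participant.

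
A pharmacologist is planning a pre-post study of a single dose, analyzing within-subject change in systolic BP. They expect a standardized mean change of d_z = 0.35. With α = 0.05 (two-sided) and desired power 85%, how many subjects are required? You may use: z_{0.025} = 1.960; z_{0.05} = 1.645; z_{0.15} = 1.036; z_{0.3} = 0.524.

n = 74 pairs

For a paired (one-sample on differences) test: n = ((z_{α/2} + z_β) / d)².
z_{α/2} + z_β = 1.960 + 1.036 = 2.996.
n = (2.996 / 0.35)² = 8.560² = 73.27.
Round up.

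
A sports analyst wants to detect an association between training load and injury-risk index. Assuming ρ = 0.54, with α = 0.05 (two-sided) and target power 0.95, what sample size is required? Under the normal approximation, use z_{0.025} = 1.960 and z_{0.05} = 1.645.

n = 39

Fisher's z: C = ½·ln((1+r)/(1−r)) = ½·ln(3.3478) = 0.6042.
n = ((z_{α/2} + z_β)/C)² + 3.
(1.960 + 1.645) / 0.6042 = 3.605 / 0.6042 = 5.967.
n = 5.967² + 3 = 35.60 + 3 = 38.6.
Round up.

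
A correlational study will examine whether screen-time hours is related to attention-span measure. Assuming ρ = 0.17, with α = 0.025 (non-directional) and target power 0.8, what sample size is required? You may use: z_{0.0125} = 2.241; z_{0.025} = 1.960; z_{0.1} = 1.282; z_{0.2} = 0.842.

n = 326

Fisher's z: C = ½·ln((1+r)/(1−r)) = ½·ln(1.4096) = 0.1717.
n = ((z_{α/2} + z_β)/C)² + 3.
(2.241 + 0.842) / 0.1717 = 3.083 / 0.1717 = 17.956.
n = 17.956² + 3 = 322.41 + 3 = 325.4.
Round up.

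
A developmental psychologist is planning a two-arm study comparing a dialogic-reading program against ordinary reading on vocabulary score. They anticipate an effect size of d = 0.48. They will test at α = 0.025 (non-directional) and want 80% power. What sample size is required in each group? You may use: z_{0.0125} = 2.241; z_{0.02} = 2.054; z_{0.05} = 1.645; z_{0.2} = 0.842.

For two independent groups with equal n: n = 2·((z_{α/2} + z_β) / d)².
z_{α/2} + z_β = 2.241 + 0.842 = 3.083.
n = 2 × (3.083 / 0.48)² = 2 × 6.423² = 2 × 41.25 = 82.5.
Round up to the next whole participant.

n = 83 per group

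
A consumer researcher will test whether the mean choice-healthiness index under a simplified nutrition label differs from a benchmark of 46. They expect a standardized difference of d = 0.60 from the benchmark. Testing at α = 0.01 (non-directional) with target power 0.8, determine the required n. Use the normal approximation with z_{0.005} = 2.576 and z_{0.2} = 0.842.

For a one-sample test: n = ((z_{α/2} + z_β) / d)².
z_{α/2} + z_β = 2.576 + 0.842 = 3.418.
n = (3.418 / 0.60)² = 5.697² = 32.45.
Round up.

n = 33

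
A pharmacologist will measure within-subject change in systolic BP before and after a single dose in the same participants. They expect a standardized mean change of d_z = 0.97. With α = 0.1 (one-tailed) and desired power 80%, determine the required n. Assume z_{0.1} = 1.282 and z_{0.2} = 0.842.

For a paired (one-sample on differences) test: n = ((z_{α} + z_β) / d)².
z_{α} + z_β = 1.282 + 0.842 = 2.124.
n = (2.124 / 0.97)² = 2.190² = 4.79.
Round up.

n = 5 pairs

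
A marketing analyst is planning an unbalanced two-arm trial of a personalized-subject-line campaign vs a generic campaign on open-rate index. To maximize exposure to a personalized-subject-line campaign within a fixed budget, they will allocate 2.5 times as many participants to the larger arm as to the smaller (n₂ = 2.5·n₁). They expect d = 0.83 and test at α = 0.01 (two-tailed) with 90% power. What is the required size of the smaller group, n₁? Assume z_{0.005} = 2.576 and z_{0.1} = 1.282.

n₁ = 31

With allocation ratio k = n₂/n₁ = 2.5, Var(x̄₁−x̄₂) = σ²(1/n₁ + 1/(k·n₁)) = σ²·(k+1)/(k·n₁).
So n₁ = (1 + 1/k)·((z_{α/2} + z_β)/d)² = 1.400 × (3.858/0.83)².
n₁ = 1.400 × 21.61 = 30.2.
Round up: n₁ = 31, giving n₂ = ⌈2.5 × 31⌉ = ⌈77.5⌉ = 78.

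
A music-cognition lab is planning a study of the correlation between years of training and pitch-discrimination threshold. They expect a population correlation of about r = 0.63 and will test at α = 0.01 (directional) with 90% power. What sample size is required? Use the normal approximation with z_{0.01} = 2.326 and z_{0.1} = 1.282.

Fisher's z: C = ½·ln((1+r)/(1−r)) = ½·ln(4.4054) = 0.7414.
n = ((z_{α} + z_β)/C)² + 3.
(2.326 + 1.282) / 0.7414 = 3.608 / 0.7414 = 4.866.
n = 4.866² + 3 = 23.68 + 3 = 26.7.
Round up.

n = 27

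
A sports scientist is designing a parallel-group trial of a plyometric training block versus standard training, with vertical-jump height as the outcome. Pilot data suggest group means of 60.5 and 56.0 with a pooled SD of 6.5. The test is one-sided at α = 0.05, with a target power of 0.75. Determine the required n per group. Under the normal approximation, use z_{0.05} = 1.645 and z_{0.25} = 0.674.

n = 23 per group

Cohen's d = |M₁ − M₂| / SD_pooled = |60.5 − 56.0| / 6.5 = 4.5 / 6.5 = 0.692.
For two independent groups with equal n: n = 2·((z_{α} + z_β) / d)².
z_{α} + z_β = 1.645 + 0.674 = 2.319.
n = 2 × (2.319 / 0.692)² = 2 × 3.351² = 2 × 11.23 = 22.5.
Round up to the next whole participant.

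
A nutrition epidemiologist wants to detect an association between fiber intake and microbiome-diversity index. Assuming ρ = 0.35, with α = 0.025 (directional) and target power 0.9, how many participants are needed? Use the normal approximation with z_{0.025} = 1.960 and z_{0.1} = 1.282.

Fisher's z: C = ½·ln((1+r)/(1−r)) = ½·ln(2.0769) = 0.3654.
n = ((z_{α} + z_β)/C)² + 3.
(1.960 + 1.282) / 0.3654 = 3.242 / 0.3654 = 8.872.
n = 8.872² + 3 = 78.72 + 3 = 81.7.
Round up.

n = 82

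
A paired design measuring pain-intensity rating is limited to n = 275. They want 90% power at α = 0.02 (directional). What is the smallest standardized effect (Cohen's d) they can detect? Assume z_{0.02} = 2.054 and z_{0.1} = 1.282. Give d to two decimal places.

d_min ≈ 0.20

For a single sample (or paired design) of n = 275: d_min = (z_{α} + z_β)/√n.
z-sum = 2.054 + 1.282 = 3.336.
d_min = 3.336 / √275 = 3.336 / 16.583 = 0.201.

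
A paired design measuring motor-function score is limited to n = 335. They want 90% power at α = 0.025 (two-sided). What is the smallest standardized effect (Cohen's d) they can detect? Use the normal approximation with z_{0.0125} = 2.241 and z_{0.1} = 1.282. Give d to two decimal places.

For a single sample (or paired design) of n = 335: d_min = (z_{α/2} + z_β)/√n.
z-sum = 2.241 + 1.282 = 3.523.
d_min = 3.523 / √335 = 3.523 / 18.303 = 0.192.

d_min ≈ 0.19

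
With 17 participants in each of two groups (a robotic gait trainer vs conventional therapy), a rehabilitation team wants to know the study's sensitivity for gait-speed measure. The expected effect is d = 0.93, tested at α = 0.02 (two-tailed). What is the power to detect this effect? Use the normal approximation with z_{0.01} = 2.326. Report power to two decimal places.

power ≈ 0.65

For two equal groups, power = Φ(d·√(n/2) − z_{α/2}).
d·√(n/2) = 0.93 × √(17/2) = 0.93 × 2.915 = 2.711.
z_β = 2.711 − 2.326 = 0.385.
Power = Φ(0.385) = 0.650.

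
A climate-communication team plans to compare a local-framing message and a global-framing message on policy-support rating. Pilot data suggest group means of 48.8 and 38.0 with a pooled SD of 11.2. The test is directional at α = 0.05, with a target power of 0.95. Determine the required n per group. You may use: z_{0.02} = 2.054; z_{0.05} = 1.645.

Cohen's d = |M₁ − M₂| / SD_pooled = |48.8 − 38.0| / 11.2 = 10.8 / 11.2 = 0.964.
For two independent groups with equal n: n = 2·((z_{α} + z_β) / d)².
z_{α} + z_β = 1.645 + 1.645 = 3.290.
n = 2 × (3.290 / 0.964)² = 2 × 3.413² = 2 × 11.65 = 23.3.
Round up to the next whole participant.

n = 24 per group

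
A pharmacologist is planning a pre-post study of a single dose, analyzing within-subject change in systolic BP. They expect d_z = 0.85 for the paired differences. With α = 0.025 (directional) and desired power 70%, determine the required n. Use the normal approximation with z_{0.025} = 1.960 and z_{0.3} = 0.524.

For a paired (one-sample on differences) test: n = ((z_{α} + z_β) / d)².
z_{α} + z_β = 1.960 + 0.524 = 2.484.
n = (2.484 / 0.85)² = 2.922² = 8.54.
Round up.

n = 9 pairs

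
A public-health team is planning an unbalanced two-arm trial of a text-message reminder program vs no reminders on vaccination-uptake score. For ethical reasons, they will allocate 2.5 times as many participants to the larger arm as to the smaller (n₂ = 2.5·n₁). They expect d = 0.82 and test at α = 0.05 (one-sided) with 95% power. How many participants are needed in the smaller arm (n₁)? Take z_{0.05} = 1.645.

n₁ = 23

With allocation ratio k = n₂/n₁ = 2.5, Var(x̄₁−x̄₂) = σ²(1/n₁ + 1/(k·n₁)) = σ²·(k+1)/(k·n₁).
So n₁ = (1 + 1/k)·((z_{α} + z_β)/d)² = 1.400 × (3.290/0.82)².
n₁ = 1.400 × 16.10 = 22.5.
Round up: n₁ = 23, giving n₂ = ⌈2.5 × 23⌉ = ⌈57.5⌉ = 58.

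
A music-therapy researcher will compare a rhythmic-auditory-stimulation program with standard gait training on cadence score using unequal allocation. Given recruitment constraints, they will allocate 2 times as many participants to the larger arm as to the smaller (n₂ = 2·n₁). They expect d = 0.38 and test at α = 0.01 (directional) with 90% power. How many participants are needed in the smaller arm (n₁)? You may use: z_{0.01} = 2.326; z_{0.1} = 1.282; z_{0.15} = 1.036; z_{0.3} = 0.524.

With allocation ratio k = n₂/n₁ = 2, Var(x̄₁−x̄₂) = σ²(1/n₁ + 1/(k·n₁)) = σ²·(k+1)/(k·n₁).
So n₁ = (1 + 1/k)·((z_{α} + z_β)/d)² = 1.500 × (3.608/0.38)².
n₁ = 1.500 × 90.15 = 135.2.
Round up: n₁ = 136, giving n₂ = 2 × 136 = 272.

n₁ = 136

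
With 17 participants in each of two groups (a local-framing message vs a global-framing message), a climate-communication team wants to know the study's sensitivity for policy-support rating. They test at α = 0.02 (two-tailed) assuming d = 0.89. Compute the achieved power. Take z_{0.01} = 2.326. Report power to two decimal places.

For two equal groups, power = Φ(d·√(n/2) − z_{α/2}).
d·√(n/2) = 0.89 × √(17/2) = 0.89 × 2.915 = 2.595.
z_β = 2.595 − 2.326 = 0.269.
Power = Φ(0.269) = 0.606.

power ≈ 0.61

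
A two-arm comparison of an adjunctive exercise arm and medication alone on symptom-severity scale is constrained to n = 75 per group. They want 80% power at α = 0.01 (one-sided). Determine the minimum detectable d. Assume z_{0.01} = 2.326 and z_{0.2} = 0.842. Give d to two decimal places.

For two independent groups of n = 75 each: d_min = (z_{α} + z_β)·√(2/n).
z-sum = 2.326 + 0.842 = 3.168.
d_min = 3.168 × √(2/75) = 3.168 × 0.1633 = 0.517.

d_min ≈ 0.52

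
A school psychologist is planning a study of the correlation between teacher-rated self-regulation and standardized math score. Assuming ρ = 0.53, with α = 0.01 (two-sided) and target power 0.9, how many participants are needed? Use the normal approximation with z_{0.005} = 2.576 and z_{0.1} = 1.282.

Fisher's z: C = ½·ln((1+r)/(1−r)) = ½·ln(3.2553) = 0.5901.
n = ((z_{α/2} + z_β)/C)² + 3.
(2.576 + 1.282) / 0.5901 = 3.858 / 0.5901 = 6.538.
n = 6.538² + 3 = 42.74 + 3 = 45.7.
Round up.

n = 46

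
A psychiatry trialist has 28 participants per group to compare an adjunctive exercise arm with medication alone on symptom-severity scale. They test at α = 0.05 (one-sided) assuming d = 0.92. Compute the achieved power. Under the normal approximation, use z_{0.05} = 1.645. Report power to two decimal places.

For two equal groups, power = Φ(d·√(n/2) − z_{α}).
d·√(n/2) = 0.92 × √(28/2) = 0.92 × 3.742 = 3.442.
z_β = 3.442 − 1.645 = 1.797.
Power = Φ(1.797) = 0.964.

power ≈ 0.96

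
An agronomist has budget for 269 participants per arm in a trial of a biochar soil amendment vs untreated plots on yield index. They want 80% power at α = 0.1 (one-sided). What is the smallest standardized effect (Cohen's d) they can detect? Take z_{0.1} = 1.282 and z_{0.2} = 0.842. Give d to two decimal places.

d_min ≈ 0.18

For two independent groups of n = 269 each: d_min = (z_{α} + z_β)·√(2/n).
z-sum = 1.282 + 0.842 = 2.124.
d_min = 2.124 × √(2/269) = 2.124 × 0.0862 = 0.183.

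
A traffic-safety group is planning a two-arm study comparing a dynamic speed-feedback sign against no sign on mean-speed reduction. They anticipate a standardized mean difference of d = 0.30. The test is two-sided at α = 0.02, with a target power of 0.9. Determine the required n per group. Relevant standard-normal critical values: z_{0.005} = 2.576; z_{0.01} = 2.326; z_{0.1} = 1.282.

For two independent groups with equal n: n = 2·((z_{α/2} + z_β) / d)².
z_{α/2} + z_β = 2.326 + 1.282 = 3.608.
n = 2 × (3.608 / 0.30)² = 2 × 12.027² = 2 × 144.64 = 289.3.
Round up to the next whole participant.

n = 290 per group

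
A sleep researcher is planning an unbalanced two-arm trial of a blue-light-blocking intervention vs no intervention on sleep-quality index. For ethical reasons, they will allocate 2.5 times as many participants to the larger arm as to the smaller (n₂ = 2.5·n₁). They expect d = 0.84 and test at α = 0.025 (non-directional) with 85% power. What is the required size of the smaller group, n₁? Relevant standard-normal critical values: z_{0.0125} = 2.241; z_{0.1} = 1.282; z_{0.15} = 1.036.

n₁ = 22

With allocation ratio k = n₂/n₁ = 2.5, Var(x̄₁−x̄₂) = σ²(1/n₁ + 1/(k·n₁)) = σ²·(k+1)/(k·n₁).
So n₁ = (1 + 1/k)·((z_{α/2} + z_β)/d)² = 1.400 × (3.277/0.84)².
n₁ = 1.400 × 15.22 = 21.3.
Round up: n₁ = 22, giving n₂ = 2.5 × 22 = 55.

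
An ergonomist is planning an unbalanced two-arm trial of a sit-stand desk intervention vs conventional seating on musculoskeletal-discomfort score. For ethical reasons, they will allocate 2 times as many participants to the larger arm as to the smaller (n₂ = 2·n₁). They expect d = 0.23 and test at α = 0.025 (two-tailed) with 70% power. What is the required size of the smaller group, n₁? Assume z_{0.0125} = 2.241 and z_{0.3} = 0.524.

n₁ = 217

With allocation ratio k = n₂/n₁ = 2, Var(x̄₁−x̄₂) = σ²(1/n₁ + 1/(k·n₁)) = σ²·(k+1)/(k·n₁).
So n₁ = (1 + 1/k)·((z_{α/2} + z_β)/d)² = 1.500 × (2.765/0.23)².
n₁ = 1.500 × 144.52 = 216.8.
Round up: n₁ = 217, giving n₂ = 2 × 217 = 434.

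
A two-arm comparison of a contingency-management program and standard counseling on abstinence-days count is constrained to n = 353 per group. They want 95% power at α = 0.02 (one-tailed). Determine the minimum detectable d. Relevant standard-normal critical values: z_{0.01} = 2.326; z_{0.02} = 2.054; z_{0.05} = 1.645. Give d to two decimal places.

d_min ≈ 0.28

For two independent groups of n = 353 each: d_min = (z_{α} + z_β)·√(2/n).
z-sum = 2.054 + 1.645 = 3.699.
d_min = 3.699 × √(2/353) = 3.699 × 0.0753 = 0.278.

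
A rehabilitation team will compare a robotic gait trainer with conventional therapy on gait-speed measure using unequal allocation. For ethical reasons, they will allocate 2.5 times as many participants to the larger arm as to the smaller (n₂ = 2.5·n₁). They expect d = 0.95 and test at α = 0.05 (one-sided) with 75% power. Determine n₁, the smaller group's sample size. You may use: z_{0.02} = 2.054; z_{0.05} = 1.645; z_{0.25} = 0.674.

n₁ = 9

With allocation ratio k = n₂/n₁ = 2.5, Var(x̄₁−x̄₂) = σ²(1/n₁ + 1/(k·n₁)) = σ²·(k+1)/(k·n₁).
So n₁ = (1 + 1/k)·((z_{α} + z_β)/d)² = 1.400 × (2.319/0.95)².
n₁ = 1.400 × 5.96 = 8.3.
Round up: n₁ = 9, giving n₂ = ⌈2.5 × 9⌉ = ⌈22.5⌉ = 23.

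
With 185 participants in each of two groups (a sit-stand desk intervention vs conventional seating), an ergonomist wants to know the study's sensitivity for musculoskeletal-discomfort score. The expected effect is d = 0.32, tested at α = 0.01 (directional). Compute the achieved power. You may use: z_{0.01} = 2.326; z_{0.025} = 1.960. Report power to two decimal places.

For two equal groups, power = Φ(d·√(n/2) − z_{α}).
d·√(n/2) = 0.32 × √(185/2) = 0.32 × 9.618 = 3.078.
z_β = 3.078 − 2.326 = 0.752.
Power = Φ(0.752) = 0.774.

power ≈ 0.77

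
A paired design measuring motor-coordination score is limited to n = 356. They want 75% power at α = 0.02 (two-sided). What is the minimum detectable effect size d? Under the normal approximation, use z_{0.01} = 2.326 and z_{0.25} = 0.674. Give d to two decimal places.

d_min ≈ 0.16

For a single sample (or paired design) of n = 356: d_min = (z_{α/2} + z_β)/√n.
z-sum = 2.326 + 0.674 = 3.000.
d_min = 3.000 / √356 = 3.000 / 18.868 = 0.159.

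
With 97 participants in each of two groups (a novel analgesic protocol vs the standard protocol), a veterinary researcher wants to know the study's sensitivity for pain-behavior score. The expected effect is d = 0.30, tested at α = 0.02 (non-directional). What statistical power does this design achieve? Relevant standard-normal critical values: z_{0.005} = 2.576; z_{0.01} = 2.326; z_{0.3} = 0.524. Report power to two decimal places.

power ≈ 0.41

For two equal groups, power = Φ(d·√(n/2) − z_{α/2}).
d·√(n/2) = 0.30 × √(97/2) = 0.30 × 6.964 = 2.089.
z_β = 2.089 − 2.326 = -0.237.
Power = Φ(-0.237) = 0.406.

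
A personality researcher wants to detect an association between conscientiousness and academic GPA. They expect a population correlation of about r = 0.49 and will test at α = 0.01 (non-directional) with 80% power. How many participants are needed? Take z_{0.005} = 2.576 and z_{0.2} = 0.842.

Fisher's z: C = ½·ln((1+r)/(1−r)) = ½·ln(2.9216) = 0.5361.
n = ((z_{α/2} + z_β)/C)² + 3.
(2.576 + 0.842) / 0.5361 = 3.418 / 0.5361 = 6.376.
n = 6.376² + 3 = 40.65 + 3 = 43.6.
Round up.

n = 44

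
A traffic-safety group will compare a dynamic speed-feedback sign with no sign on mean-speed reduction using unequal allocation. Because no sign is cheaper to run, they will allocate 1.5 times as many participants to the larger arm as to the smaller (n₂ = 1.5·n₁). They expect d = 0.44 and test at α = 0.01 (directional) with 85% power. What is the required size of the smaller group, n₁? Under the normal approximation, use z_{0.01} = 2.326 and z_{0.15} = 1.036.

n₁ = 98

With allocation ratio k = n₂/n₁ = 1.5, Var(x̄₁−x̄₂) = σ²(1/n₁ + 1/(k·n₁)) = σ²·(k+1)/(k·n₁).
So n₁ = (1 + 1/k)·((z_{α} + z_β)/d)² = 1.667 × (3.362/0.44)².
n₁ = 1.667 × 58.38 = 97.3.
Round up: n₁ = 98, giving n₂ = 1.5 × 98 = 147.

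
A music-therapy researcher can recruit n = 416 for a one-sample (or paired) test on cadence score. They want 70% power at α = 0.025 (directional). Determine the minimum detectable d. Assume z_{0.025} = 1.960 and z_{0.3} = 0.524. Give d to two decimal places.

For a single sample (or paired design) of n = 416: d_min = (z_{α} + z_β)/√n.
z-sum = 1.960 + 0.524 = 2.484.
d_min = 2.484 / √416 = 2.484 / 20.396 = 0.122.

d_min ≈ 0.12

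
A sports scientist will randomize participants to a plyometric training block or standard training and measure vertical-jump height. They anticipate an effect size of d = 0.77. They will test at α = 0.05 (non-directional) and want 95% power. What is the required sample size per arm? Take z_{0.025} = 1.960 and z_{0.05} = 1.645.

For two independent groups with equal n: n = 2·((z_{α/2} + z_β) / d)².
z_{α/2} + z_β = 1.960 + 1.645 = 3.605.
n = 2 × (3.605 / 0.77)² = 2 × 4.682² = 2 × 21.92 = 43.8.
Round up to the next whole participant.

n = 44 per group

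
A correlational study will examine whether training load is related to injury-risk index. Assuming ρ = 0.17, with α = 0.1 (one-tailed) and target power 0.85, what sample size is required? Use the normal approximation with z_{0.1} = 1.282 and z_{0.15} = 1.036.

Fisher's z: C = ½·ln((1+r)/(1−r)) = ½·ln(1.4096) = 0.1717.
n = ((z_{α} + z_β)/C)² + 3.
(1.282 + 1.036) / 0.1717 = 2.318 / 0.1717 = 13.500.
n = 13.500² + 3 = 182.26 + 3 = 185.3.
Round up.

n = 186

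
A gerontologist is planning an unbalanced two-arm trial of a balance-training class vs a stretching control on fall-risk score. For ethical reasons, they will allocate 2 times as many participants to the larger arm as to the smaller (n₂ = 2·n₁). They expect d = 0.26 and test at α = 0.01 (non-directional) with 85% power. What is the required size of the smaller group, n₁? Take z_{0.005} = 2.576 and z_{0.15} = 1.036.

n₁ = 290

With allocation ratio k = n₂/n₁ = 2, Var(x̄₁−x̄₂) = σ²(1/n₁ + 1/(k·n₁)) = σ²·(k+1)/(k·n₁).
So n₁ = (1 + 1/k)·((z_{α/2} + z_β)/d)² = 1.500 × (3.612/0.26)².
n₁ = 1.500 × 193.00 = 289.5.
Round up: n₁ = 290, giving n₂ = 2 × 290 = 580.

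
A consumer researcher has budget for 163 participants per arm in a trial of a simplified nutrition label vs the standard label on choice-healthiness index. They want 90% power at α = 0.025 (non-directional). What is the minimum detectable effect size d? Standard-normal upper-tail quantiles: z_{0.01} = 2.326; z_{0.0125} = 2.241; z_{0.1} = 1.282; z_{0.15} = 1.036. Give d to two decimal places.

For two independent groups of n = 163 each: d_min = (z_{α/2} + z_β)·√(2/n).
z-sum = 2.241 + 1.282 = 3.523.
d_min = 3.523 × √(2/163) = 3.523 × 0.1108 = 0.390.

d_min ≈ 0.39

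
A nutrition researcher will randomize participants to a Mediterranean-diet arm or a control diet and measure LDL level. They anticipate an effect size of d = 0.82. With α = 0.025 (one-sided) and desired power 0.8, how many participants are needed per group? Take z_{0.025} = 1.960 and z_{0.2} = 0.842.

n = 24 per group

For two independent groups with equal n: n = 2·((z_{α} + z_β) / d)².
z_{α} + z_β = 1.960 + 0.842 = 2.802.
n = 2 × (2.802 / 0.82)² = 2 × 3.417² = 2 × 11.68 = 23.4.
Round up to the next whole participant.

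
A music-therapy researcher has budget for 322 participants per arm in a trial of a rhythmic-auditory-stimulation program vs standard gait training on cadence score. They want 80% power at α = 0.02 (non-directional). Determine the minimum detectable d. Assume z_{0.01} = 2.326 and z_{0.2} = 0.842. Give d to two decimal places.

For two independent groups of n = 322 each: d_min = (z_{α/2} + z_β)·√(2/n).
z-sum = 2.326 + 0.842 = 3.168.
d_min = 3.168 × √(2/322) = 3.168 × 0.0788 = 0.250.

d_min ≈ 0.25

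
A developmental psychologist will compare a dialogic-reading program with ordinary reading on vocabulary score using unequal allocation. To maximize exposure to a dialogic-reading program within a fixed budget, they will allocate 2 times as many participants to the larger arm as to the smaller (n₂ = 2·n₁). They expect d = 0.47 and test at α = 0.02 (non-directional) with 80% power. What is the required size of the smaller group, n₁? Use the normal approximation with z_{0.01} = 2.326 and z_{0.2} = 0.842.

With allocation ratio k = n₂/n₁ = 2, Var(x̄₁−x̄₂) = σ²(1/n₁ + 1/(k·n₁)) = σ²·(k+1)/(k·n₁).
So n₁ = (1 + 1/k)·((z_{α/2} + z_β)/d)² = 1.500 × (3.168/0.47)².
n₁ = 1.500 × 45.43 = 68.2.
Round up: n₁ = 69, giving n₂ = 2 × 69 = 138.

n₁ = 69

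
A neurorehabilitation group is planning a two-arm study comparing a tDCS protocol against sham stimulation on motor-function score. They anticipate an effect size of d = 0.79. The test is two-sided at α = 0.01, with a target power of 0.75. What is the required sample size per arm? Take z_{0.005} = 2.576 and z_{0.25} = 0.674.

For two independent groups with equal n: n = 2·((z_{α/2} + z_β) / d)².
z_{α/2} + z_β = 2.576 + 0.674 = 3.250.
n = 2 × (3.250 / 0.79)² = 2 × 4.114² = 2 × 16.92 = 33.8.
Round up to the next whole participant.

n = 34 per group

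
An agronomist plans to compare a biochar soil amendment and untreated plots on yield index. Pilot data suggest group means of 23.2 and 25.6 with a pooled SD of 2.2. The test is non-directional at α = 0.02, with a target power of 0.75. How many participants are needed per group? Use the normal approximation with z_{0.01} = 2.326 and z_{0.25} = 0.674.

Cohen's d = |M₁ − M₂| / SD_pooled = |23.2 − 25.6| / 2.2 = 2.4 / 2.2 = 1.091.
For two independent groups with equal n: n = 2·((z_{α/2} + z_β) / d)².
z_{α/2} + z_β = 2.326 + 0.674 = 3.000.
n = 2 × (3.000 / 1.091)² = 2 × 2.750² = 2 × 7.56 = 15.1.
Round up to the next whole participant.

n = 16 per group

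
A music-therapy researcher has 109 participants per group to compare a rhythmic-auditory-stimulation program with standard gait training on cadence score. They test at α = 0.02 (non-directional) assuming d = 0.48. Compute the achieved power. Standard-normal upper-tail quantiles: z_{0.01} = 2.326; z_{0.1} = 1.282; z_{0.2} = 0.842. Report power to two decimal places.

power ≈ 0.89

For two equal groups, power = Φ(d·√(n/2) − z_{α/2}).
d·√(n/2) = 0.48 × √(109/2) = 0.48 × 7.382 = 3.544.
z_β = 3.544 − 2.326 = 1.218.
Power = Φ(1.218) = 0.888.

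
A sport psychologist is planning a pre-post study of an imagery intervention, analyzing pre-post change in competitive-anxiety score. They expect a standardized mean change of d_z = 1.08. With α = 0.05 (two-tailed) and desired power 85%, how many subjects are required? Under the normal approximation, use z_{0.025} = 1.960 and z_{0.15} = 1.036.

n = 8 pairs

For a paired (one-sample on differences) test: n = ((z_{α/2} + z_β) / d)².
z_{α/2} + z_β = 1.960 + 1.036 = 2.996.
n = (2.996 / 1.08)² = 2.774² = 7.70.
Round up.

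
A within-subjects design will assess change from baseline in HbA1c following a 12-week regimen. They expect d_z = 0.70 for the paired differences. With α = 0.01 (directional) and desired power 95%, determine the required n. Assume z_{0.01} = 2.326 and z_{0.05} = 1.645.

n = 33 pairs

For a paired (one-sample on differences) test: n = ((z_{α} + z_β) / d)².
z_{α} + z_β = 2.326 + 1.645 = 3.971.
n = (3.971 / 0.70)² = 5.673² = 32.18.
Round up.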